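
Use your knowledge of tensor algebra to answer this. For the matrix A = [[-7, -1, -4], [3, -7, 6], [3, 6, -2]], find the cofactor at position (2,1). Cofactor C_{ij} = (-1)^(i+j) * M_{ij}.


To find cofactor C_{21}, delete row 2 and column 1.
The resulting 2x2 submatrix is: [[-1, -4], [6, -2]]
Minor M_{21} = -1*-2 - -4*6
  = 2 - -24 = 26
Sign = (-1)^(2+1) = (-1)^3 = -1
Cofactor C_{21} = -1 * 26 = -26

-26


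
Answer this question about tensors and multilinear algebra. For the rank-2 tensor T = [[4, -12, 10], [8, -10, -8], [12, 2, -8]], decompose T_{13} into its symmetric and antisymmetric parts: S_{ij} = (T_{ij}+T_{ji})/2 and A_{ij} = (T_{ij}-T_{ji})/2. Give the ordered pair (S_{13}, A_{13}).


T_{13} = 10
T_{31} = 12
S_{13} = (10 + 12)/2 = 22/2 = 11
A_{13} = (10 - 12)/2 = -2/2 = -1
Check: S + A = 11 + -1 = 10 = T_{13}.

(11, -1)


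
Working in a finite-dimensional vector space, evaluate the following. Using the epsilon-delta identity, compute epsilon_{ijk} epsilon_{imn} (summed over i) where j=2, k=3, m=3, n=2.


Using the identity: epsilon_{ijk} epsilon_{imn} = delta_{jm} delta_{kn} - delta_{jn} delta_{km}.
delta_{23} = 0
delta_{32} = 0
delta_{22} = 1
delta_{33} = 1
Result = 0 * 0 - 1 * 1 = 0 - 1 = -1

-1


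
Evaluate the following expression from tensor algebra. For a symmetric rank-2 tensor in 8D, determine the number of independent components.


A symmetric rank-2 tensor in d dimensions has d(d+1)/2 independent components.
d = 8
d(d+1)/2 = 8 * 9 / 2 = 72 / 2 = 36

36


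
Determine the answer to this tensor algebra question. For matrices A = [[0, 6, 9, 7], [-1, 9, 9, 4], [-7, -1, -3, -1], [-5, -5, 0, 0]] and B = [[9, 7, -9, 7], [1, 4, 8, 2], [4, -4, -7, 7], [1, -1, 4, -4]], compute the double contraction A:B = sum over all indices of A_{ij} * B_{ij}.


A:B = sum over all i,j of A_{ij} * B_{ij}.
Row 1: 0*9=0, 6*7=42, 9*-9=-81, 7*7=49 => row sum = 10
Row 2: -1*1=-1, 9*4=36, 9*8=72, 4*2=8 => row sum = 115
Row 3: -7*4=-28, -1*-4=4, -3*-7=21, -1*7=-7 => row sum = -10
Row 4: -5*1=-5, -5*-1=5, 0*4=0, 0*-4=0 => row sum = 0
Total = 10 + 115 + -10 + 0 = 115

115


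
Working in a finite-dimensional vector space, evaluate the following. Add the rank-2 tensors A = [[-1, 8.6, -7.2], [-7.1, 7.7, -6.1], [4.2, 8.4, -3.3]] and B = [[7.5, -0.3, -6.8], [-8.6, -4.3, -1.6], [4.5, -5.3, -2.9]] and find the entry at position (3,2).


Tensor addition is component-wise: (A + B)_{ij} = A_{ij} + B_{ij}.
A_{32} = 8.4
B_{32} = -5.3
(A + B)_{32} = 8.4 + -5.3 = 3.1

3.1


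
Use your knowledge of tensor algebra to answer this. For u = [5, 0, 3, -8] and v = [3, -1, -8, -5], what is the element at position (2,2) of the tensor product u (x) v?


The outer product entry T_{ij} = u_i * v_j.
We need i=2, j=2.
u_2 = 0, v_2 = -1
T_{2,2} = 0 * -1 = 0

0


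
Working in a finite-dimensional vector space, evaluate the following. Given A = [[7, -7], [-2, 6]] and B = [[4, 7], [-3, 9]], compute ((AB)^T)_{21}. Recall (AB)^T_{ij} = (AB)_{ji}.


(AB)^T_{ij} = (AB)_{ji} = sum_k A_{jk} B_{ki}.
For i=2, j=1 we need (AB)_{12}:
A_{11} * B_{12} = 7 * 7 = 49
A_{12} * B_{22} = -7 * 9 = -63
Sum = 49 + -63 = -14

-14


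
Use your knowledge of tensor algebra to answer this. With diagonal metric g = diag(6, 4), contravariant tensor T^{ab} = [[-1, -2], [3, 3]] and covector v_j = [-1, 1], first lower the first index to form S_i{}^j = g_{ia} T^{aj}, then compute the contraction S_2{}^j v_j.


Step 1: lower the first index. For a diagonal metric, g_{ia} T^{aj} = g_{ii} T^{ij} (no sum on i).
g_{22} = 4
S_2{}^1 = 4 * T^{21} = 4 * 3 = 12
S_2{}^2 = 4 * T^{22} = 4 * 3 = 12
Step 2: contract S_2{}^j with v_j.
S_2{}^1 * v_1 = 12 * -1 = -12
S_2{}^2 * v_2 = 12 * 1 = 12
Result = -12 + 12 = 0

0


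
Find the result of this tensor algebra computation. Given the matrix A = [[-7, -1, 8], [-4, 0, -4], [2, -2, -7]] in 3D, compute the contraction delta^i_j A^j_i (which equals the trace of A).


The contraction (trace) of a rank-2 tensor is the sum of its diagonal elements.
Diagonal entries: A[1,1] = -7, A[2,2] = 0, A[3,3] = -7
Tr(A) = -7 + 0 + -7 = -14

-14


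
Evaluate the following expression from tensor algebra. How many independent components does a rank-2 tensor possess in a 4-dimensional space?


The number of components of a rank-r tensor in d dimensions is d^r.
Here d = 4 and r = 2.
4^2 = 16

16


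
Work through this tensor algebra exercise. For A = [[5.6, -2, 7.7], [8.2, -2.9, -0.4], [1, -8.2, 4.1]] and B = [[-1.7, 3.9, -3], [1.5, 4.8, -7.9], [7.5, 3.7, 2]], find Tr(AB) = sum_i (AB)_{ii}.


Tr(AB) = sum_i (AB)_{ii} where (AB)_{ii} = sum_k A_{ik} B_{ki}.
(AB)_{11} = 5.6*-1.7 + -2*1.5 + 7.7*7.5 = 45.23
(AB)_{22} = 8.2*3.9 + -2.9*4.8 + -0.4*3.7 = 16.58
(AB)_{33} = 1*-3 + -8.2*-7.9 + 4.1*2 = 69.98
Tr(AB) = 45.23 + 16.58 + 69.98 = 131.79

131.79


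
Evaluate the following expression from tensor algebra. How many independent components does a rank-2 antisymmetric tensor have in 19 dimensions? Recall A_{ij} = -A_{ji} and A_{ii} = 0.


An antisymmetric rank-2 tensor satisfies A_{ij} = -A_{ji}, so diagonal entries are zero.
The independent components are the upper-triangular entries: C(n, 2) = n(n-1)/2.
n = 19
C(19, 2) = 19 * 18 / 2 = 342 / 2 = 171

171


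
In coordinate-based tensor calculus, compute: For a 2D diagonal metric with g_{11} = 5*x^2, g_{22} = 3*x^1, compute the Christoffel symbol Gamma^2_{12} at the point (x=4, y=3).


For a diagonal metric, Gamma^k_{ij} = (1/2) g^{kk} (dg_{ik}/dx_j + dg_{jk}/dx_i - dg_{ij}/dx_k).
The metric is diagonal, so g_{ab} = 0 for a != b.
At the given point: g_{11} = 80, g_{22} = 12
g^{22} = 1/12
dg_{12}/dx_2 = 0 (off-diagonal)
dg_{22}/dx_1 = dg_{22}/dx_1 = 3
dg_{12}/dx_2 = 0 (off-diagonal)
Numerator = 0 + 3 - 0 = 3
Gamma^2_{12} = 3 / (2 * 12) = 1/8

1/8


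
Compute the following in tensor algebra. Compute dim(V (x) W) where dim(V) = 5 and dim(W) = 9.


The dimension of a tensor product is the product of dimensions.
dim(V) = 5, dim(W) = 9
dim(V (x) W) = 5 * 9 = 45

45


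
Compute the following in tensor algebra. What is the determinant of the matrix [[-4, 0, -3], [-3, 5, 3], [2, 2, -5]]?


Expanding along the first row, det(A) = a11*M_11 - a12*M_12 + a13*M_13, where M_1j is the (1,j) minor.
Minor M_11 = 5*-5 - 3*2 = -31
Minor M_12 = -3*-5 - 3*2 = 9
Minor M_13 = -3*2 - 5*2 = -16
det = -4*(-31) - 0*(9) + -3*(-16)
    = 124 - 0 + 48
    = 172

172


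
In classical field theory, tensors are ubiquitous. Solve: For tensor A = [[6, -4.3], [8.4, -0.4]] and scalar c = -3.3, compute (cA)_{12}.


Scalar multiplication: (cA)_{ij} = c * A_{ij}.
c = -3.3
A_{12} = -4.3
(cA)_{12} = -3.3 * -4.3 = 14.19

14.19


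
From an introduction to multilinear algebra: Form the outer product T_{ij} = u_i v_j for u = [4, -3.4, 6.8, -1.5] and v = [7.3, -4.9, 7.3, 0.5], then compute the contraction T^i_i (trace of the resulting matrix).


The outer product gives T_{ij} = u_i v_j.
The trace (contraction) is Tr(T) = sum_i T_{ii} = sum_i u_i v_i.
Diagonal entries:
T_{11} = u_1 * v_1 = 4 * 7.3 = 29.2
T_{22} = u_2 * v_2 = -3.4 * -4.9 = 16.66
T_{33} = u_3 * v_3 = 6.8 * 7.3 = 49.64
T_{44} = u_4 * v_4 = -1.5 * 0.5 = -0.75
Tr(T) = 29.2 + 16.66 + 49.64 + -0.75 = 94.75

94.75


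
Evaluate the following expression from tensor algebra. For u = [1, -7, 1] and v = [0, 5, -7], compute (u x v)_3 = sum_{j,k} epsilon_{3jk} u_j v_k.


(u x v)_3 = sum_{j,k} epsilon_{3jk} u_j v_k. Only permutations of (1,2,3) contribute; the two non-zero terms are:
eps_{312} u_1 v_2 = 1 * 1 * 5 = 5
eps_{321} u_2 v_1 = -1 * -7 * 0 = 0
(u x v)_3 = 5

5


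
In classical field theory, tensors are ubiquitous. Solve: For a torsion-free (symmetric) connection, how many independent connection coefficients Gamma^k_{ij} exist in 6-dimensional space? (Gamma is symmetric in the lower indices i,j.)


Christoffel symbols Gamma^k_{ij} are symmetric in i,j, so there are d * d(d+1)/2 independent symbols.
d = 6
d(d+1)/2 = 6 * 7 / 2 = 21
Total = 6 * 21 = 126

126


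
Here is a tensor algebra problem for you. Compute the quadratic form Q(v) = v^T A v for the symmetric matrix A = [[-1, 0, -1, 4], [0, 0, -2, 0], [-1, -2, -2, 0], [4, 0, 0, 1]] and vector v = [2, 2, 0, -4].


First compute Av:
(Av)_1 = -1*2 + 0*2 + -1*0 + 4*-4 = -18
(Av)_2 = 0*2 + 0*2 + -2*0 + 0*-4 = 0
(Av)_3 = -1*2 + -2*2 + -2*0 + 0*-4 = -6
(Av)_4 = 4*2 + 0*2 + 0*0 + 1*-4 = 4
Av = [-18, 0, -6, 4]
Then v^T (Av) = 2*-18 + 2*0 + 0*-6 + -4*4
= -36 + 0 + 0 + -16 = -52

-52


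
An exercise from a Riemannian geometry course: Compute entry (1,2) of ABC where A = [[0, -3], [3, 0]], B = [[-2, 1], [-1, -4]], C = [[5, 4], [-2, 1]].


(ABC)_{12} = sum_m (AB)_{1m} C_{m2}. First compute row 1 of AB.
(AB)_{11} = 0*-2 + -3*-1 = 3
(AB)_{12} = 0*1 + -3*-4 = 12
Now contract with column 2 of C:
(AB)_{11} * C_{12} = 3 * 4 = 12
(AB)_{12} * C_{22} = 12 * 1 = 12
(ABC)_{12} = 12 + 12 = 24

24


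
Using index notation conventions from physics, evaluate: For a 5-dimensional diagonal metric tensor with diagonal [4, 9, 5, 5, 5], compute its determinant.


For a diagonal metric, the determinant is the product of diagonal entries.
Diagonal entries: 4, 9, 5, 5, 5
det(g) = 4 * 9 * 5 * 5 * 5 = 4500

4500


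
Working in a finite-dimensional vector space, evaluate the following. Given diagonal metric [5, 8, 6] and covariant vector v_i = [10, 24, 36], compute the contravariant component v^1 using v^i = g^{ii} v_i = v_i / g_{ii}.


To raise an index with a diagonal metric: v^i = v_i / g_{ii}.
For index 1: v_1 = 10, g_{11} = 5
v^1 = 10 / 5 = 2

2


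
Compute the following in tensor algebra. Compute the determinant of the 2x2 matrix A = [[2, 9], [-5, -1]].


For a 2x2 matrix [[a, b], [c, d]], det = a*d - b*c.
a = 2, b = 9, c = -5, d = -1
a*d = 2 * -1 = -2
b*c = 9 * -5 = -45
det = -2 - -45 = 43

43


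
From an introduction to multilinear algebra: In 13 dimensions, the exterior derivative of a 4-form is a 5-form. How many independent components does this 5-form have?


The exterior derivative of a p-form is a (p+1)-form.
Its number of independent components is C(n, p+1).
n = 13, p+1 = 5
C(13, 5) = 1287

1287


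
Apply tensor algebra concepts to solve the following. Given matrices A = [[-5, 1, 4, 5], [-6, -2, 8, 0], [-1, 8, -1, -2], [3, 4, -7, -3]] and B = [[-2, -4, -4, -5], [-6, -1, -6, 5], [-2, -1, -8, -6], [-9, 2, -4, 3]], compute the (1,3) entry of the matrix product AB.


(AB)_{ij} = sum_k A_{ik} B_{kj}.
For i=1, j=3:
A_{11} * B_{13} = -5 * -4 = 20
A_{12} * B_{23} = 1 * -6 = -6
A_{13} * B_{33} = 4 * -8 = -32
A_{14} * B_{43} = 5 * -4 = -20
Sum = 20 + -6 + -32 + -20 = -38

-38


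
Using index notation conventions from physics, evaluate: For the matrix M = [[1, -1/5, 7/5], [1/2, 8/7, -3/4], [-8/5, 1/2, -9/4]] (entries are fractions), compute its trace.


The trace is the sum of diagonal entries.
Diagonal: M[1,1] = 1, M[2,2] = 8/7, M[3,3] = -9/4
Tr(M) = 1 + 8/7 + -9/4
Computing step by step:
After adding M[1,1]: 1
After adding M[2,2]: 15/7
After adding M[3,3]: -3/28
Tr(M) = -3/28

-3/28


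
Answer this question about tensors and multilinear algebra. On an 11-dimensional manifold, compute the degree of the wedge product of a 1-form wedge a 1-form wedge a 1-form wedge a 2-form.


The degree of a wedge product is the sum of the degrees of the individual forms.
Degrees: 1, 1, 1, 2
Total degree = 1 + 1 + 1 + 2 = 5

5


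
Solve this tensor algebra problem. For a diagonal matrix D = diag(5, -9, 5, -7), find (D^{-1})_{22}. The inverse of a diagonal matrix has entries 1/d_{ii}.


For a diagonal matrix, the inverse has entries (D^{-1})_{ii} = 1/d_{ii}.
The diagonal entries are: d_{11} = 5, d_{22} = -9, d_{33} = 5, d_{44} = -7
We need (D^{-1})_{22} = 1/d_{22} = 1/-9 = -1/9

-1/9


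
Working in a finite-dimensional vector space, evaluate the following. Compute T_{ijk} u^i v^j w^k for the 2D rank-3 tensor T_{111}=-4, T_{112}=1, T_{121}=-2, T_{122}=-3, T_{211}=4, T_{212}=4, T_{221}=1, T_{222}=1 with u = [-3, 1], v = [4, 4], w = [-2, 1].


S = sum over i,j,k of T_{ijk} u_i v_j w_k. Expanding all 8 terms:
T_{111}*u_1*v_1*w_1 = -4*-3*4*-2 = -96  (running total: -96)
T_{112}*u_1*v_1*w_2 = 1*-3*4*1 = -12  (running total: -108)
T_{121}*u_1*v_2*w_1 = -2*-3*4*-2 = -48  (running total: -156)
T_{122}*u_1*v_2*w_2 = -3*-3*4*1 = 36  (running total: -120)
T_{211}*u_2*v_1*w_1 = 4*1*4*-2 = -32  (running total: -152)
T_{212}*u_2*v_1*w_2 = 4*1*4*1 = 16  (running total: -136)
T_{221}*u_2*v_2*w_1 = 1*1*4*-2 = -8  (running total: -144)
T_{222}*u_2*v_2*w_2 = 1*1*4*1 = 4  (running total: -140)
S = -140

-140


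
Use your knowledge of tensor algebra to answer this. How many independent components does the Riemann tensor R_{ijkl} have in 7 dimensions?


The Riemann tensor in d dimensions has d^2(d^2 - 1)/12 independent components.
d = 7, so d^2 = 49
d^2 - 1 = 48
d^2(d^2 - 1) = 49 * 48 = 2352
Divide by 12: 2352 / 12 = 196

196


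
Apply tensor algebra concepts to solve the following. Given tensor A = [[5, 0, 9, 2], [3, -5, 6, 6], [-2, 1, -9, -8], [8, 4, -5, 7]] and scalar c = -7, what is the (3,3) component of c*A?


Scalar multiplication: (cA)_{ij} = c * A_{ij}.
c = -7
A_{33} = -9
(cA)_{33} = -7 * -9 = 63

63


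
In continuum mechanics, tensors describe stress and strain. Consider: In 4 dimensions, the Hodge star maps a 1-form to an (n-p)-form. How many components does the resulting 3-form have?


The Hodge dual of a p-form on an n-dimensional manifold is an (n-p)-form.
n = 4, p = 1, so dual degree = 4 - 1 = 3
The number of components is C(n, n-p) = C(4, 3) = 4

4


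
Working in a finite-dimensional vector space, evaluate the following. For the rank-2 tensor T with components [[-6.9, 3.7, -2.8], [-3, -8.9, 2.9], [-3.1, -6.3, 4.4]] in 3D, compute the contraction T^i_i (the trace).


The contraction (trace) of a rank-2 tensor is the sum of its diagonal elements.
Diagonal entries: A[1,1] = -6.9, A[2,2] = -8.9, A[3,3] = 4.4
Tr(A) = -6.9 + -8.9 + 4.4 = -11.4

-11.4


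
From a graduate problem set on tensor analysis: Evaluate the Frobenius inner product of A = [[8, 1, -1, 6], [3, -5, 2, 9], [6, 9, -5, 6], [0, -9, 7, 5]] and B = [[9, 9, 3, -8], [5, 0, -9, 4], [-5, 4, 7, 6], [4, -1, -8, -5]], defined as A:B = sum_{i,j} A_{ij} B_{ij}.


A:B = sum over all i,j of A_{ij} * B_{ij}.
Row 1: 8*9=72, 1*9=9, -1*3=-3, 6*-8=-48 => row sum = 30
Row 2: 3*5=15, -5*0=0, 2*-9=-18, 9*4=36 => row sum = 33
Row 3: 6*-5=-30, 9*4=36, -5*7=-35, 6*6=36 => row sum = 7
Row 4: 0*4=0, -9*-1=9, 7*-8=-56, 5*-5=-25 => row sum = -72
Total = 30 + 33 + 7 + -72 = -2

-2


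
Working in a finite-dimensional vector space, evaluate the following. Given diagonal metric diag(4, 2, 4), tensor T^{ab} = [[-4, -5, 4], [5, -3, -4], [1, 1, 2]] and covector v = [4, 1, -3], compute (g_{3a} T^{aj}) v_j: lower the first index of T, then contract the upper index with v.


Step 1: lower the first index. For a diagonal metric, g_{ia} T^{aj} = g_{ii} T^{ij} (no sum on i).
g_{33} = 4
S_3{}^1 = 4 * T^{31} = 4 * 1 = 4
S_3{}^2 = 4 * T^{32} = 4 * 1 = 4
S_3{}^3 = 4 * T^{33} = 4 * 2 = 8
Step 2: contract S_3{}^j with v_j.
S_3{}^1 * v_1 = 4 * 4 = 16
S_3{}^2 * v_2 = 4 * 1 = 4
S_3{}^3 * v_3 = 8 * -3 = -24
Result = 16 + 4 + -24 = -4

-4


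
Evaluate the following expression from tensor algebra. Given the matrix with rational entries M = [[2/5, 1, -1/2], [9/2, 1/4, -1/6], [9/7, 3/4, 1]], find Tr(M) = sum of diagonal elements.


The trace is the sum of diagonal entries.
Diagonal: M[1,1] = 2/5, M[2,2] = 1/4, M[3,3] = 1
Tr(M) = 2/5 + 1/4 + 1
Computing step by step:
After adding M[1,1]: 2/5
After adding M[2,2]: 13/20
After adding M[3,3]: 33/20
Tr(M) = 33/20

33/20


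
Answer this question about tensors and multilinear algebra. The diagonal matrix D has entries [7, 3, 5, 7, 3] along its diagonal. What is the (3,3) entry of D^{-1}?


For a diagonal matrix, the inverse has entries (D^{-1})_{ii} = 1/d_{ii}.
The diagonal entries are: d_{11} = 7, d_{22} = 3, d_{33} = 5, d_{44} = 7, d_{55} = 3
We need (D^{-1})_{33} = 1/d_{33} = 1/5 = 1/5

1/5


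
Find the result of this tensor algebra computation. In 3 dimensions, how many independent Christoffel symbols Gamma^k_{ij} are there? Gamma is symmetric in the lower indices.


Christoffel symbols Gamma^k_{ij} are symmetric in i,j, so there are d * d(d+1)/2 independent symbols.
d = 3
d(d+1)/2 = 3 * 4 / 2 = 6
Total = 3 * 6 = 18

18


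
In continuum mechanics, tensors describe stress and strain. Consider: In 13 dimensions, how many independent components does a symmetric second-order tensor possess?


A symmetric rank-2 tensor in d dimensions has d(d+1)/2 independent components.
d = 13
d(d+1)/2 = 13 * 14 / 2 = 182 / 2 = 91

91


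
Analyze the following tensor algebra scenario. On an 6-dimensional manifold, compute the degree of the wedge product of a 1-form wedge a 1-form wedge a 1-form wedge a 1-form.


The degree of a wedge product is the sum of the degrees of the individual forms.
Degrees: 1, 1, 1, 1
Total degree = 1 + 1 + 1 + 1 = 4

4


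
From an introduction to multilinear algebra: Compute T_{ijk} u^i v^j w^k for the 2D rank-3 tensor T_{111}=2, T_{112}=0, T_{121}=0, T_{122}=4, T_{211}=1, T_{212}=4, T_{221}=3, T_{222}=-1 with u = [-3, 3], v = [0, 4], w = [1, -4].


S = sum over i,j,k of T_{ijk} u_i v_j w_k. Expanding all 8 terms:
T_{111}*u_1*v_1*w_1 = 2*-3*0*1 = 0  (running total: 0)
T_{112}*u_1*v_1*w_2 = 0*-3*0*-4 = 0  (running total: 0)
T_{121}*u_1*v_2*w_1 = 0*-3*4*1 = 0  (running total: 0)
T_{122}*u_1*v_2*w_2 = 4*-3*4*-4 = 192  (running total: 192)
T_{211}*u_2*v_1*w_1 = 1*3*0*1 = 0  (running total: 192)
T_{212}*u_2*v_1*w_2 = 4*3*0*-4 = 0  (running total: 192)
T_{221}*u_2*v_2*w_1 = 3*3*4*1 = 36  (running total: 228)
T_{222}*u_2*v_2*w_2 = -1*3*4*-4 = 48  (running total: 276)
S = 276

276


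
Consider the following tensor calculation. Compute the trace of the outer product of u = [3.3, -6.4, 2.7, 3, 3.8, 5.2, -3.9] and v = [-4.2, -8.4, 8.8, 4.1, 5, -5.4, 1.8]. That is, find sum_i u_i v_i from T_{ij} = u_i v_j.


The outer product gives T_{ij} = u_i v_j.
The trace (contraction) is Tr(T) = sum_i T_{ii} = sum_i u_i v_i.
Diagonal entries:
T_{11} = u_1 * v_1 = 3.3 * -4.2 = -13.86
T_{22} = u_2 * v_2 = -6.4 * -8.4 = 53.76
T_{33} = u_3 * v_3 = 2.7 * 8.8 = 23.76
T_{44} = u_4 * v_4 = 3 * 4.1 = 12.3
T_{55} = u_5 * v_5 = 3.8 * 5 = 19
T_{66} = u_6 * v_6 = 5.2 * -5.4 = -28.08
T_{77} = u_7 * v_7 = -3.9 * 1.8 = -7.02
Tr(T) = -13.86 + 53.76 + 23.76 + 12.3 + 19 + -28.08 + -7.02 = 59.86

59.86


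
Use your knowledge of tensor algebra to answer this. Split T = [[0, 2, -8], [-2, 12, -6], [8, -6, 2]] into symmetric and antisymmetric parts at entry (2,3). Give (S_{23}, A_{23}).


T_{23} = -6
T_{32} = -6
S_{23} = (-6 + -6)/2 = -12/2 = -6
A_{23} = (-6 - -6)/2 = 0/2 = 0
Check: S + A = -6 + 0 = -6 = T_{23}.

(-6, 0)


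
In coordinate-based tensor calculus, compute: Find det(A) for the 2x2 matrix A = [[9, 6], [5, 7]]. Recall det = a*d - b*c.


For a 2x2 matrix [[a, b], [c, d]], det = a*d - b*c.
a = 9, b = 6, c = 5, d = 7
a*d = 9 * 7 = 63
b*c = 6 * 5 = 30
det = 63 - 30 = 33

33


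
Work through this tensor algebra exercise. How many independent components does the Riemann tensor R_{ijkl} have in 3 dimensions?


The Riemann tensor in d dimensions has d^2(d^2 - 1)/12 independent components.
d = 3, so d^2 = 9
d^2 - 1 = 8
d^2(d^2 - 1) = 9 * 8 = 72
Divide by 12: 72 / 12 = 6

6


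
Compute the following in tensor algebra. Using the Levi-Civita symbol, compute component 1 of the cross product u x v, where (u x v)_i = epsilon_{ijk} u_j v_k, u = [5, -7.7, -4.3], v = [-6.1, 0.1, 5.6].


(u x v)_1 = sum_{j,k} epsilon_{1jk} u_j v_k. Only permutations of (1,2,3) contribute; the two non-zero terms are:
eps_{123} u_2 v_3 = 1 * -7.7 * 5.6 = -43.12
eps_{132} u_3 v_2 = -1 * -4.3 * 0.1 = 0.43
(u x v)_1 = -42.69

-42.69


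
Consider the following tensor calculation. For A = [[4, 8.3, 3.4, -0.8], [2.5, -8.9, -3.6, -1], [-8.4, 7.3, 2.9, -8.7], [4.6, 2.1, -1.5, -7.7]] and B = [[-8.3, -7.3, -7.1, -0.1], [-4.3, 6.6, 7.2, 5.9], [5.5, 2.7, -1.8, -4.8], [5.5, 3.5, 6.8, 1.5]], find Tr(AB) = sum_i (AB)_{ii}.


Tr(AB) = sum_i (AB)_{ii} where (AB)_{ii} = sum_k A_{ik} B_{ki}.
(AB)_{11} = 4*-8.3 + 8.3*-4.3 + 3.4*5.5 + -0.8*5.5 = -54.59
(AB)_{22} = 2.5*-7.3 + -8.9*6.6 + -3.6*2.7 + -1*3.5 = -90.21
(AB)_{33} = -8.4*-7.1 + 7.3*7.2 + 2.9*-1.8 + -8.7*6.8 = 47.82
(AB)_{44} = 4.6*-0.1 + 2.1*5.9 + -1.5*-4.8 + -7.7*1.5 = 7.58
Tr(AB) = -54.59 + -90.21 + 47.82 + 7.58 = -89.4

-89.4


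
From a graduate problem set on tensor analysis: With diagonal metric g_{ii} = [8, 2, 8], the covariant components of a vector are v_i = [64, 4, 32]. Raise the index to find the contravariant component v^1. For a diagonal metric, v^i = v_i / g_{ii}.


To raise an index with a diagonal metric: v^i = v_i / g_{ii}.
For index 1: v_1 = 64, g_{11} = 8
v^1 = 64 / 8 = 8

8


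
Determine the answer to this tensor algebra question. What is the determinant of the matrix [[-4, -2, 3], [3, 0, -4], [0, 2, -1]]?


Expanding along the first row, det(A) = a11*M_11 - a12*M_12 + a13*M_13, where M_1j is the (1,j) minor.
Minor M_11 = 0*-1 - -4*2 = 8
Minor M_12 = 3*-1 - -4*0 = -3
Minor M_13 = 3*2 - 0*0 = 6
det = -4*(8) - -2*(-3) + 3*(6)
    = -32 - 6 + 18
    = -20

-20


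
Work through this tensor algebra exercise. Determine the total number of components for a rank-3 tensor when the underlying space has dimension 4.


The number of components of a rank-r tensor in d dimensions is d^r.
Here d = 4 and r = 3.
4^3 = 64

64


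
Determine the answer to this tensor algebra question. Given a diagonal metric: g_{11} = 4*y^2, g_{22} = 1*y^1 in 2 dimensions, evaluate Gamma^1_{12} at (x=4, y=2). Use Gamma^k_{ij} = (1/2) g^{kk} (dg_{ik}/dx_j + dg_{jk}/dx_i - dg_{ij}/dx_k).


For a diagonal metric, Gamma^k_{ij} = (1/2) g^{kk} (dg_{ik}/dx_j + dg_{jk}/dx_i - dg_{ij}/dx_k).
The metric is diagonal, so g_{ab} = 0 for a != b.
At the given point: g_{11} = 16, g_{22} = 2
g^{11} = 1/16
dg_{11}/dx_2 = dg_{11}/dx_2 = 16
dg_{21}/dx_1 = 0 (off-diagonal)
dg_{12}/dx_1 = 0 (off-diagonal)
Numerator = 16 + 0 - 0 = 16
Gamma^1_{12} = 16 / (2 * 16) = 1/2

1/2


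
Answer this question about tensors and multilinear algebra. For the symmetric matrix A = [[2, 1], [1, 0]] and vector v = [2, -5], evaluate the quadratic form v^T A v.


First compute Av:
(Av)_1 = 2*2 + 1*-5 = -1
(Av)_2 = 1*2 + 0*-5 = 2
Av = [-1, 2]
Then v^T (Av) = 2*-1 + -5*2
= -2 + -10 = -12

-12


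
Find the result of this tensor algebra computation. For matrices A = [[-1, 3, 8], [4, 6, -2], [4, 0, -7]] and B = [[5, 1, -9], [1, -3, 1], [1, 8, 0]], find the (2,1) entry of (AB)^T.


(AB)^T_{ij} = (AB)_{ji} = sum_k A_{jk} B_{ki}.
For i=2, j=1 we need (AB)_{12}:
A_{11} * B_{12} = -1 * 1 = -1
A_{12} * B_{22} = 3 * -3 = -9
A_{13} * B_{32} = 8 * 8 = 64
Sum = -1 + -9 + 64 = 54

54


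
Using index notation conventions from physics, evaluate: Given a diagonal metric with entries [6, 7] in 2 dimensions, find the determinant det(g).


For a diagonal metric, the determinant is the product of diagonal entries.
Diagonal entries: 6, 7
det(g) = 6 * 7 = 42

42


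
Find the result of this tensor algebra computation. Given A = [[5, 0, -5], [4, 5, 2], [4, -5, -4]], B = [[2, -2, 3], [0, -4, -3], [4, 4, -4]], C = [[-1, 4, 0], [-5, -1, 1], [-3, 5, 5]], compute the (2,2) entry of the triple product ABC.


(ABC)_{22} = sum_m (AB)_{2m} C_{m2}. First compute row 2 of AB.
(AB)_{21} = 4*2 + 5*0 + 2*4 = 16
(AB)_{22} = 4*-2 + 5*-4 + 2*4 = -20
(AB)_{23} = 4*3 + 5*-3 + 2*-4 = -11
Now contract with column 2 of C:
(AB)_{21} * C_{12} = 16 * 4 = 64
(AB)_{22} * C_{22} = -20 * -1 = 20
(AB)_{23} * C_{32} = -11 * 5 = -55
(ABC)_{22} = 64 + 20 + -55 = 29

29


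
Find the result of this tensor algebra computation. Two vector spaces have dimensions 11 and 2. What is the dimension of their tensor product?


The dimension of a tensor product is the product of dimensions.
dim(V) = 11, dim(W) = 2
dim(V (x) W) = 11 * 2 = 22

22


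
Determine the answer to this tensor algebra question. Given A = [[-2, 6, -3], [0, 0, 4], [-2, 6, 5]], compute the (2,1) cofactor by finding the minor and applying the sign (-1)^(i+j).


To find cofactor C_{21}, delete row 2 and column 1.
The resulting 2x2 submatrix is: [[6, -3], [6, 5]]
Minor M_{21} = 6*5 - -3*6
  = 30 - -18 = 48
Sign = (-1)^(2+1) = (-1)^3 = -1
Cofactor C_{21} = -1 * 48 = -48

-48


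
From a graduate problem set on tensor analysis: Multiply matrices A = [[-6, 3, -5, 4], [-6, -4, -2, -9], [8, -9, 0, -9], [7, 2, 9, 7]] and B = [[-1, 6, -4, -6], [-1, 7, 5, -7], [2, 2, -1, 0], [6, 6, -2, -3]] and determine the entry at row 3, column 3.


(AB)_{ij} = sum_k A_{ik} B_{kj}.
For i=3, j=3:
A_{31} * B_{13} = 8 * -4 = -32
A_{32} * B_{23} = -9 * 5 = -45
A_{33} * B_{33} = 0 * -1 = 0
A_{34} * B_{43} = -9 * -2 = 18
Sum = -32 + -45 + 0 + 18 = -59

-59


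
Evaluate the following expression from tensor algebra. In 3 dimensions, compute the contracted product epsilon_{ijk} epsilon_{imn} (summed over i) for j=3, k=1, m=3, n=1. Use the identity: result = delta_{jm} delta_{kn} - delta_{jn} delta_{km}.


Using the identity: epsilon_{ijk} epsilon_{imn} = delta_{jm} delta_{kn} - delta_{jn} delta_{km}.
delta_{33} = 1
delta_{11} = 1
delta_{31} = 0
delta_{13} = 0
Result = 1 * 1 - 0 * 0 = 1 - 0 = 1

1


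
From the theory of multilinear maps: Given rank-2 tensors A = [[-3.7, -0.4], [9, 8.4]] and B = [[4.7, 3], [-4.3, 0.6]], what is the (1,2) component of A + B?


Tensor addition is component-wise: (A + B)_{ij} = A_{ij} + B_{ij}.
A_{12} = -0.4
B_{12} = 3
(A + B)_{12} = -0.4 + 3 = 2.6

2.6


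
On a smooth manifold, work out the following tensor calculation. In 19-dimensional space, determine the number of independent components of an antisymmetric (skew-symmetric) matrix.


An antisymmetric rank-2 tensor satisfies A_{ij} = -A_{ji}, so diagonal entries are zero.
The independent components are the upper-triangular entries: C(n, 2) = n(n-1)/2.
n = 19
C(19, 2) = 19 * 18 / 2 = 342 / 2 = 171

171


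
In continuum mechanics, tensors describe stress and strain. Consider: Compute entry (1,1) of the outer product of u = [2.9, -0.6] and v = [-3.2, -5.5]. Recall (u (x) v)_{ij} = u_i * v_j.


The outer product entry T_{ij} = u_i * v_j.
We need i=1, j=1.
u_1 = 2.9, v_1 = -3.2
T_{1,1} = 2.9 * -3.2 = -9.28

-9.28


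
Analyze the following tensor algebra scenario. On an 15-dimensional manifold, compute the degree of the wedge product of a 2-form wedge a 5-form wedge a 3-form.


The degree of a wedge product is the sum of the degrees of the individual forms.
Degrees: 2, 5, 3
Total degree = 2 + 5 + 3 = 10

10


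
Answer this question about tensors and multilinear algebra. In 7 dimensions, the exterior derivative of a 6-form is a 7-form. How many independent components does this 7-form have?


The exterior derivative of a p-form is a (p+1)-form.
Its number of independent components is C(n, p+1).
n = 7, p+1 = 7
C(7, 7) = 1

1


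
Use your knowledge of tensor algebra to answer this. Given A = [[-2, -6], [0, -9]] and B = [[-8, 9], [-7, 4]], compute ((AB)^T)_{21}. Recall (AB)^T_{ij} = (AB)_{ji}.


(AB)^T_{ij} = (AB)_{ji} = sum_k A_{jk} B_{ki}.
For i=2, j=1 we need (AB)_{12}:
A_{11} * B_{12} = -2 * 9 = -18
A_{12} * B_{22} = -6 * 4 = -24
Sum = -18 + -24 = -42

-42


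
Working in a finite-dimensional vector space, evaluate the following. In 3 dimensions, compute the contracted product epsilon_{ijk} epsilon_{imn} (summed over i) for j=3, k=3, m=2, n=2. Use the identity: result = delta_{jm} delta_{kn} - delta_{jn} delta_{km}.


Using the identity: epsilon_{ijk} epsilon_{imn} = delta_{jm} delta_{kn} - delta_{jn} delta_{km}.
delta_{32} = 0
delta_{32} = 0
delta_{32} = 0
delta_{32} = 0
Result = 0 * 0 - 0 * 0 = 0 - 0 = 0

0


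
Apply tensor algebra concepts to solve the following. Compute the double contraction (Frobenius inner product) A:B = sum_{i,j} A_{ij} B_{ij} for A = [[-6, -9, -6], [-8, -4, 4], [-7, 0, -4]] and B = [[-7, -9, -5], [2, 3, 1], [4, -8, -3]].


A:B = sum over all i,j of A_{ij} * B_{ij}.
Row 1: -6*-7=42, -9*-9=81, -6*-5=30 => row sum = 153
Row 2: -8*2=-16, -4*3=-12, 4*1=4 => row sum = -24
Row 3: -7*4=-28, 0*-8=0, -4*-3=12 => row sum = -16
Total = 153 + -24 + -16 = 113

113


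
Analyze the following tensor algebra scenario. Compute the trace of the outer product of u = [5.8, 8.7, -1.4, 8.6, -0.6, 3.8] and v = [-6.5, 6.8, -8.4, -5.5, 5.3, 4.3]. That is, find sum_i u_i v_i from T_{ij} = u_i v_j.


The outer product gives T_{ij} = u_i v_j.
The trace (contraction) is Tr(T) = sum_i T_{ii} = sum_i u_i v_i.
Diagonal entries:
T_{11} = u_1 * v_1 = 5.8 * -6.5 = -37.7
T_{22} = u_2 * v_2 = 8.7 * 6.8 = 59.16
T_{33} = u_3 * v_3 = -1.4 * -8.4 = 11.76
T_{44} = u_4 * v_4 = 8.6 * -5.5 = -47.3
T_{55} = u_5 * v_5 = -0.6 * 5.3 = -3.18
T_{66} = u_6 * v_6 = 3.8 * 4.3 = 16.34
Tr(T) = -37.7 + 59.16 + 11.76 + -47.3 + -3.18 + 16.34 = -0.92

-0.92


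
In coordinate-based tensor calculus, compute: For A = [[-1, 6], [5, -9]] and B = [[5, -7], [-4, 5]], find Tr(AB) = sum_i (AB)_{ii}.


Tr(AB) = sum_i (AB)_{ii} where (AB)_{ii} = sum_k A_{ik} B_{ki}.
(AB)_{11} = -1*5 + 6*-4 = -29
(AB)_{22} = 5*-7 + -9*5 = -80
Tr(AB) = -29 + -80 = -109

-109


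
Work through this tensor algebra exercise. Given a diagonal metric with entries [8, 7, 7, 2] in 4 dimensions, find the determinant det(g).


For a diagonal metric, the determinant is the product of diagonal entries.
Diagonal entries: 8, 7, 7, 2
det(g) = 8 * 7 * 7 * 2 = 784

784


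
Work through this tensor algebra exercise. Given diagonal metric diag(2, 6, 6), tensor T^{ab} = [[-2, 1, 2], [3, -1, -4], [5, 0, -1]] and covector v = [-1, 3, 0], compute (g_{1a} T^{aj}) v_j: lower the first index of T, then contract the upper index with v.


Step 1: lower the first index. For a diagonal metric, g_{ia} T^{aj} = g_{ii} T^{ij} (no sum on i).
g_{11} = 2
S_1{}^1 = 2 * T^{11} = 2 * -2 = -4
S_1{}^2 = 2 * T^{12} = 2 * 1 = 2
S_1{}^3 = 2 * T^{13} = 2 * 2 = 4
Step 2: contract S_1{}^j with v_j.
S_1{}^1 * v_1 = -4 * -1 = 4
S_1{}^2 * v_2 = 2 * 3 = 6
S_1{}^3 * v_3 = 4 * 0 = 0
Result = 4 + 6 + 0 = 10

10


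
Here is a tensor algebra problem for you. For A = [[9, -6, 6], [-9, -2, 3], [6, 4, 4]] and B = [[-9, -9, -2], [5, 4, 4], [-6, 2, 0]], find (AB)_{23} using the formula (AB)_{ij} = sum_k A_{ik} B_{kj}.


(AB)_{ij} = sum_k A_{ik} B_{kj}.
For i=2, j=3:
A_{21} * B_{13} = -9 * -2 = 18
A_{22} * B_{23} = -2 * 4 = -8
A_{23} * B_{33} = 3 * 0 = 0
Sum = 18 + -8 + 0 = 10

10


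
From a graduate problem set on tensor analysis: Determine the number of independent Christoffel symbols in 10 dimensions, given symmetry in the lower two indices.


Christoffel symbols Gamma^k_{ij} are symmetric in i,j, so there are d * d(d+1)/2 independent symbols.
d = 10
d(d+1)/2 = 10 * 11 / 2 = 55
Total = 10 * 55 = 550

550


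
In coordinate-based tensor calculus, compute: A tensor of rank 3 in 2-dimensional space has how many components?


The number of components of a rank-r tensor in d dimensions is d^r.
Here d = 2 and r = 3.
2^3 = 8

8


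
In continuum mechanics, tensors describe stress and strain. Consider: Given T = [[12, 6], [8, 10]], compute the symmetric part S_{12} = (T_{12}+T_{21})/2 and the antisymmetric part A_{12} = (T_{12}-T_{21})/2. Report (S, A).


T_{12} = 6
T_{21} = 8
S_{12} = (6 + 8)/2 = 14/2 = 7
A_{12} = (6 - 8)/2 = -2/2 = -1
Check: S + A = 7 + -1 = 6 = T_{12}.

(7, -1)


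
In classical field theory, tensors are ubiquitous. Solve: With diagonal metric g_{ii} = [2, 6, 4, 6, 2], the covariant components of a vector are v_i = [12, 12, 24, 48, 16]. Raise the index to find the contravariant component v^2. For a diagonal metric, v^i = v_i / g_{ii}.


To raise an index with a diagonal metric: v^i = v_i / g_{ii}.
For index 2: v_2 = 12, g_{22} = 6
v^2 = 12 / 6 = 2

2


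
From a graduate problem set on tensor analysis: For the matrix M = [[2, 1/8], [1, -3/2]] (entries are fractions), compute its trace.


The trace is the sum of diagonal entries.
Diagonal: M[1,1] = 2, M[2,2] = -3/2
Tr(M) = 2 + -3/2
Computing step by step:
After adding M[1,1]: 2
After adding M[2,2]: 1/2
Tr(M) = 1/2

1/2


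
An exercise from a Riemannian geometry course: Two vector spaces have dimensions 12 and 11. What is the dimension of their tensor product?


The dimension of a tensor product is the product of dimensions.
dim(V) = 12, dim(W) = 11
dim(V (x) W) = 12 * 11 = 132

132


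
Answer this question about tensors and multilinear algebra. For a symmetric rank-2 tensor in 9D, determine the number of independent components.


A symmetric rank-2 tensor in d dimensions has d(d+1)/2 independent components.
d = 9
d(d+1)/2 = 9 * 10 / 2 = 90 / 2 = 45

45


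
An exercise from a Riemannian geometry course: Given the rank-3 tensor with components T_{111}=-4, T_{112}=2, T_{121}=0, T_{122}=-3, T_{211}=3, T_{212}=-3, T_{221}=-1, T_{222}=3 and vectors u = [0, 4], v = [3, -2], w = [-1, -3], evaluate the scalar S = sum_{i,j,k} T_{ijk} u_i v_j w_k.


S = sum over i,j,k of T_{ijk} u_i v_j w_k. Expanding all 8 terms:
T_{111}*u_1*v_1*w_1 = -4*0*3*-1 = 0  (running total: 0)
T_{112}*u_1*v_1*w_2 = 2*0*3*-3 = 0  (running total: 0)
T_{121}*u_1*v_2*w_1 = 0*0*-2*-1 = 0  (running total: 0)
T_{122}*u_1*v_2*w_2 = -3*0*-2*-3 = 0  (running total: 0)
T_{211}*u_2*v_1*w_1 = 3*4*3*-1 = -36  (running total: -36)
T_{212}*u_2*v_1*w_2 = -3*4*3*-3 = 108  (running total: 72)
T_{221}*u_2*v_2*w_1 = -1*4*-2*-1 = -8  (running total: 64)
T_{222}*u_2*v_2*w_2 = 3*4*-2*-3 = 72  (running total: 136)
S = 136

136


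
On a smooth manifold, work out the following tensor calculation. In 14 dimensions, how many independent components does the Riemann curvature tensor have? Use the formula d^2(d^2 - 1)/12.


The Riemann tensor in d dimensions has d^2(d^2 - 1)/12 independent components.
d = 14, so d^2 = 196
d^2 - 1 = 195
d^2(d^2 - 1) = 196 * 195 = 38220
Divide by 12: 38220 / 12 = 3185

3185


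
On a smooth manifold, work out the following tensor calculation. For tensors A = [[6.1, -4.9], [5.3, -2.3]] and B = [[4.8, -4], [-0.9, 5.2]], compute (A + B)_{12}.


Tensor addition is component-wise: (A + B)_{ij} = A_{ij} + B_{ij}.
A_{12} = -4.9
B_{12} = -4
(A + B)_{12} = -4.9 + -4 = -8.9

-8.9


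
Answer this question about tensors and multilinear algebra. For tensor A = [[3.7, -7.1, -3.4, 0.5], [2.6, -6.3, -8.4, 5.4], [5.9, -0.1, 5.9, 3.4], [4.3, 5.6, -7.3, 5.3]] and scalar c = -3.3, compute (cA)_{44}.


Scalar multiplication: (cA)_{ij} = c * A_{ij}.
c = -3.3
A_{44} = 5.3
(cA)_{44} = -3.3 * 5.3 = -17.49

-17.49


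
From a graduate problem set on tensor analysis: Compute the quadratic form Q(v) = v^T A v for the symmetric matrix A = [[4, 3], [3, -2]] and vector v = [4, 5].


First compute Av:
(Av)_1 = 4*4 + 3*5 = 31
(Av)_2 = 3*4 + -2*5 = 2
Av = [31, 2]
Then v^T (Av) = 4*31 + 5*2
= 124 + 10 = 134

134


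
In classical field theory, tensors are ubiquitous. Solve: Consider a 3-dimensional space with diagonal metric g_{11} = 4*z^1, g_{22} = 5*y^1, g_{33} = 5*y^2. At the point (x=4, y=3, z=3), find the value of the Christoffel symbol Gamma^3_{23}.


For a diagonal metric, Gamma^k_{ij} = (1/2) g^{kk} (dg_{ik}/dx_j + dg_{jk}/dx_i - dg_{ij}/dx_k).
The metric is diagonal, so g_{ab} = 0 for a != b.
At the given point: g_{11} = 12, g_{22} = 15, g_{33} = 45
g^{33} = 1/45
dg_{23}/dx_3 = 0 (off-diagonal)
dg_{33}/dx_2 = dg_{33}/dx_2 = 30
dg_{23}/dx_3 = 0 (off-diagonal)
Numerator = 0 + 30 - 0 = 30
Gamma^3_{23} = 30 / (2 * 45) = 1/3

1/3


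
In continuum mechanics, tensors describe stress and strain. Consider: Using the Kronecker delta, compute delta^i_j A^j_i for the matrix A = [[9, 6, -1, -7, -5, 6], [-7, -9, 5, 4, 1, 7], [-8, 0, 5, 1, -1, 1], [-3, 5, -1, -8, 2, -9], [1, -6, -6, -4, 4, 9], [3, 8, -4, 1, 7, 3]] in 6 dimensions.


The contraction (trace) of a rank-2 tensor is the sum of its diagonal elements.
Diagonal entries: A[1,1] = 9, A[2,2] = -9, A[3,3] = 5, A[4,4] = -8, A[5,5] = 4, A[6,6] = 3
Tr(A) = 9 + -9 + 5 + -8 + 4 + 3 = 4

4


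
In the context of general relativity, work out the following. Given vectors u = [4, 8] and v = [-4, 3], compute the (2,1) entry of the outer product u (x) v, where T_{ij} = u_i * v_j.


The outer product entry T_{ij} = u_i * v_j.
We need i=2, j=1.
u_2 = 8, v_1 = -4
T_{2,1} = 8 * -4 = -32

-32


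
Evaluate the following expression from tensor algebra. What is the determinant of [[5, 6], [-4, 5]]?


For a 2x2 matrix [[a, b], [c, d]], det = a*d - b*c.
a = 5, b = 6, c = -4, d = 5
a*d = 5 * 5 = 25
b*c = 6 * -4 = -24
det = 25 - -24 = 49

49


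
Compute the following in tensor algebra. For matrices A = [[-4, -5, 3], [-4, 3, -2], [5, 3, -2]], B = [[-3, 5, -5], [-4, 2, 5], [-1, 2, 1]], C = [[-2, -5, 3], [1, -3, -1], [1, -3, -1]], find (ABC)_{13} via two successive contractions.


(ABC)_{13} = sum_m (AB)_{1m} C_{m3}. First compute row 1 of AB.
(AB)_{11} = -4*-3 + -5*-4 + 3*-1 = 29
(AB)_{12} = -4*5 + -5*2 + 3*2 = -24
(AB)_{13} = -4*-5 + -5*5 + 3*1 = -2
Now contract with column 3 of C:
(AB)_{11} * C_{13} = 29 * 3 = 87
(AB)_{12} * C_{23} = -24 * -1 = 24
(AB)_{13} * C_{33} = -2 * -1 = 2
(ABC)_{13} = 87 + 24 + 2 = 113

113


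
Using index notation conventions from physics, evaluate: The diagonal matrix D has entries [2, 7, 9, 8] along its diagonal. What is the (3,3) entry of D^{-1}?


For a diagonal matrix, the inverse has entries (D^{-1})_{ii} = 1/d_{ii}.
The diagonal entries are: d_{11} = 2, d_{22} = 7, d_{33} = 9, d_{44} = 8
We need (D^{-1})_{33} = 1/d_{33} = 1/9 = 1/9

1/9


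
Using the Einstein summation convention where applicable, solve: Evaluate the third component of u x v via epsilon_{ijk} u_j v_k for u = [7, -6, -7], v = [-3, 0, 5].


(u x v)_3 = sum_{j,k} epsilon_{3jk} u_j v_k. Only permutations of (1,2,3) contribute; the two non-zero terms are:
eps_{312} u_1 v_2 = 1 * 7 * 0 = 0
eps_{321} u_2 v_1 = -1 * -6 * -3 = -18
(u x v)_3 = -18

-18


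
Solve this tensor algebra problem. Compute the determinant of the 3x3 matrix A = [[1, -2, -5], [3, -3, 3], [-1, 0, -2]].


Expanding along the first row, det(A) = a11*M_11 - a12*M_12 + a13*M_13, where M_1j is the (1,j) minor.
Minor M_11 = -3*-2 - 3*0 = 6
Minor M_12 = 3*-2 - 3*-1 = -3
Minor M_13 = 3*0 - -3*-1 = -3
det = 1*(6) - -2*(-3) + -5*(-3)
    = 6 - 6 + 15
    = 15

15


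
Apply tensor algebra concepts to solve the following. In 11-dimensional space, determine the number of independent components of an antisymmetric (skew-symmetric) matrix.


An antisymmetric rank-2 tensor satisfies A_{ij} = -A_{ji}, so diagonal entries are zero.
The independent components are the upper-triangular entries: C(n, 2) = n(n-1)/2.
n = 11
C(11, 2) = 11 * 10 / 2 = 110 / 2 = 55

55


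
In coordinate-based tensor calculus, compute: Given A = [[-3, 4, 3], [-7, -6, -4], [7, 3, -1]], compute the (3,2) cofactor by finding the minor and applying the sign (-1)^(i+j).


To find cofactor C_{32}, delete row 3 and column 2.
The resulting 2x2 submatrix is: [[-3, 3], [-7, -4]]
Minor M_{32} = -3*-4 - 3*-7
  = 12 - -21 = 33
Sign = (-1)^(3+2) = (-1)^5 = -1
Cofactor C_{32} = -1 * 33 = -33

-33


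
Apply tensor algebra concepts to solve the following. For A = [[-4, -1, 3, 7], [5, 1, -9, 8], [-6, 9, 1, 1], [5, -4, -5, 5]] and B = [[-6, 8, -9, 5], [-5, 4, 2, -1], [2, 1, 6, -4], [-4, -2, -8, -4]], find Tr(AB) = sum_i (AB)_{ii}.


Tr(AB) = sum_i (AB)_{ii} where (AB)_{ii} = sum_k A_{ik} B_{ki}.
(AB)_{11} = -4*-6 + -1*-5 + 3*2 + 7*-4 = 7
(AB)_{22} = 5*8 + 1*4 + -9*1 + 8*-2 = 19
(AB)_{33} = -6*-9 + 9*2 + 1*6 + 1*-8 = 70
(AB)_{44} = 5*5 + -4*-1 + -5*-4 + 5*-4 = 29
Tr(AB) = 7 + 19 + 70 + 29 = 125

125


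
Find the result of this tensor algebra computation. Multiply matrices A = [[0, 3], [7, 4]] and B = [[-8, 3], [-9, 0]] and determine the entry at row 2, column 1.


(AB)_{ij} = sum_k A_{ik} B_{kj}.
For i=2, j=1:
A_{21} * B_{11} = 7 * -8 = -56
A_{22} * B_{21} = 4 * -9 = -36
Sum = -56 + -36 = -92

-92


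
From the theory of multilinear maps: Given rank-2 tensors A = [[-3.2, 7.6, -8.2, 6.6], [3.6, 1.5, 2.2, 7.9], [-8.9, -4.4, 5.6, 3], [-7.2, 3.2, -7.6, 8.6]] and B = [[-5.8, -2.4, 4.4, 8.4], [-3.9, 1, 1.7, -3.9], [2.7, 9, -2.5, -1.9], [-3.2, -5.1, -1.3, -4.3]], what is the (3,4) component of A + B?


Tensor addition is component-wise: (A + B)_{ij} = A_{ij} + B_{ij}.
A_{34} = 3
B_{34} = -1.9
(A + B)_{34} = 3 + -1.9 = 1.1

1.1
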